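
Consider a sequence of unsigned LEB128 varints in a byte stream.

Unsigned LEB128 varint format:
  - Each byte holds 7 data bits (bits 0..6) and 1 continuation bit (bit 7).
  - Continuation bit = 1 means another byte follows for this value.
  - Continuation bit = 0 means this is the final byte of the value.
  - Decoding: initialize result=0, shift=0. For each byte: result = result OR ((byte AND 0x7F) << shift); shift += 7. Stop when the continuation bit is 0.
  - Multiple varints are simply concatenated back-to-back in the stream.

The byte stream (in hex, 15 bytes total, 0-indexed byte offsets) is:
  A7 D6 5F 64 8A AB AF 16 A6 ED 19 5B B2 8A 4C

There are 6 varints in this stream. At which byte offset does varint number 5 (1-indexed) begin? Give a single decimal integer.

  byte[0]=0xA7 cont=1 payload=0x27=39: acc |= 39<<0 -> acc=39 shift=7
  byte[1]=0xD6 cont=1 payload=0x56=86: acc |= 86<<7 -> acc=11047 shift=14
  byte[2]=0x5F cont=0 payload=0x5F=95: acc |= 95<<14 -> acc=1567527 shift=21 [end]
Varint 1: bytes[0:3] = A7 D6 5F -> value 1567527 (3 byte(s))
  byte[3]=0x64 cont=0 payload=0x64=100: acc |= 100<<0 -> acc=100 shift=7 [end]
Varint 2: bytes[3:4] = 64 -> value 100 (1 byte(s))
  byte[4]=0x8A cont=1 payload=0x0A=10: acc |= 10<<0 -> acc=10 shift=7
  byte[5]=0xAB cont=1 payload=0x2B=43: acc |= 43<<7 -> acc=5514 shift=14
  byte[6]=0xAF cont=1 payload=0x2F=47: acc |= 47<<14 -> acc=775562 shift=21
  byte[7]=0x16 cont=0 payload=0x16=22: acc |= 22<<21 -> acc=46912906 shift=28 [end]
Varint 3: bytes[4:8] = 8A AB AF 16 -> value 46912906 (4 byte(s))
  byte[8]=0xA6 cont=1 payload=0x26=38: acc |= 38<<0 -> acc=38 shift=7
  byte[9]=0xED cont=1 payload=0x6D=109: acc |= 109<<7 -> acc=13990 shift=14
  byte[10]=0x19 cont=0 payload=0x19=25: acc |= 25<<14 -> acc=423590 shift=21 [end]
Varint 4: bytes[8:11] = A6 ED 19 -> value 423590 (3 byte(s))
  byte[11]=0x5B cont=0 payload=0x5B=91: acc |= 91<<0 -> acc=91 shift=7 [end]
Varint 5: bytes[11:12] = 5B -> value 91 (1 byte(s))
  byte[12]=0xB2 cont=1 payload=0x32=50: acc |= 50<<0 -> acc=50 shift=7
  byte[13]=0x8A cont=1 payload=0x0A=10: acc |= 10<<7 -> acc=1330 shift=14
  byte[14]=0x4C cont=0 payload=0x4C=76: acc |= 76<<14 -> acc=1246514 shift=21 [end]
Varint 6: bytes[12:15] = B2 8A 4C -> value 1246514 (3 byte(s))

Answer: 11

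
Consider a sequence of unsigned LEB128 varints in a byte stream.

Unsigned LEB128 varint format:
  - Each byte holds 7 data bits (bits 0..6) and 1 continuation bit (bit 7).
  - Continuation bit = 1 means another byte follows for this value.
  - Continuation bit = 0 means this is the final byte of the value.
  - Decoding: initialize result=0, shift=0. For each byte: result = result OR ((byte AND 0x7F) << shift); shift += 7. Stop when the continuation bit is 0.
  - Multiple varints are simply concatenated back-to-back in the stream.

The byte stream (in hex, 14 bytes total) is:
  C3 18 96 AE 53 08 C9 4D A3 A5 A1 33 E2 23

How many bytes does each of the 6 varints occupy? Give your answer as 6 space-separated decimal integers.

  byte[0]=0xC3 cont=1 payload=0x43=67: acc |= 67<<0 -> acc=67 shift=7
  byte[1]=0x18 cont=0 payload=0x18=24: acc |= 24<<7 -> acc=3139 shift=14 [end]
Varint 1: bytes[0:2] = C3 18 -> value 3139 (2 byte(s))
  byte[2]=0x96 cont=1 payload=0x16=22: acc |= 22<<0 -> acc=22 shift=7
  byte[3]=0xAE cont=1 payload=0x2E=46: acc |= 46<<7 -> acc=5910 shift=14
  byte[4]=0x53 cont=0 payload=0x53=83: acc |= 83<<14 -> acc=1365782 shift=21 [end]
Varint 2: bytes[2:5] = 96 AE 53 -> value 1365782 (3 byte(s))
  byte[5]=0x08 cont=0 payload=0x08=8: acc |= 8<<0 -> acc=8 shift=7 [end]
Varint 3: bytes[5:6] = 08 -> value 8 (1 byte(s))
  byte[6]=0xC9 cont=1 payload=0x49=73: acc |= 73<<0 -> acc=73 shift=7
  byte[7]=0x4D cont=0 payload=0x4D=77: acc |= 77<<7 -> acc=9929 shift=14 [end]
Varint 4: bytes[6:8] = C9 4D -> value 9929 (2 byte(s))
  byte[8]=0xA3 cont=1 payload=0x23=35: acc |= 35<<0 -> acc=35 shift=7
  byte[9]=0xA5 cont=1 payload=0x25=37: acc |= 37<<7 -> acc=4771 shift=14
  byte[10]=0xA1 cont=1 payload=0x21=33: acc |= 33<<14 -> acc=545443 shift=21
  byte[11]=0x33 cont=0 payload=0x33=51: acc |= 51<<21 -> acc=107500195 shift=28 [end]
Varint 5: bytes[8:12] = A3 A5 A1 33 -> value 107500195 (4 byte(s))
  byte[12]=0xE2 cont=1 payload=0x62=98: acc |= 98<<0 -> acc=98 shift=7
  byte[13]=0x23 cont=0 payload=0x23=35: acc |= 35<<7 -> acc=4578 shift=14 [end]
Varint 6: bytes[12:14] = E2 23 -> value 4578 (2 byte(s))

Answer: 2 3 1 2 4 2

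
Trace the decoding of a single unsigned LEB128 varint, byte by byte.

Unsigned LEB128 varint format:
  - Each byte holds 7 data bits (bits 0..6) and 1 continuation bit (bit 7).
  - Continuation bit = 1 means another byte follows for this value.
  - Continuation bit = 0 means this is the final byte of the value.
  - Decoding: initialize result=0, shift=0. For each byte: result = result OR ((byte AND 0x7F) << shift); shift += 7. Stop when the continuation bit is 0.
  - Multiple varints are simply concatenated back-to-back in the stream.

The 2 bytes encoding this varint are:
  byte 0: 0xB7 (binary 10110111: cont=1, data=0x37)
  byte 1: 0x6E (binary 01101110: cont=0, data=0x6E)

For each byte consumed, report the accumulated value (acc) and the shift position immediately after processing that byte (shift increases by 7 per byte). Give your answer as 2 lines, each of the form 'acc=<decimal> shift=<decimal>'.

byte 0=0xB7: payload=0x37=55, contrib = 55<<0 = 55; acc -> 55, shift -> 7
byte 1=0x6E: payload=0x6E=110, contrib = 110<<7 = 14080; acc -> 14135, shift -> 14

Answer: acc=55 shift=7
acc=14135 shift=14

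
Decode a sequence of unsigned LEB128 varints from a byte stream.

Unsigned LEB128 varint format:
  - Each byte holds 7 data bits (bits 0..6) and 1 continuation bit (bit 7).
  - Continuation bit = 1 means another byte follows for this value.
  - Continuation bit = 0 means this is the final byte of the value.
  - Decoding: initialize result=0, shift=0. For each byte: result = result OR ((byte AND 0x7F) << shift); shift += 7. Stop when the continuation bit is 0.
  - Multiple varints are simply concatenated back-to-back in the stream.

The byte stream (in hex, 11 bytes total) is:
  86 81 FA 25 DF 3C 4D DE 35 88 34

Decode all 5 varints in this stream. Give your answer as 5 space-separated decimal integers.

  byte[0]=0x86 cont=1 payload=0x06=6: acc |= 6<<0 -> acc=6 shift=7
  byte[1]=0x81 cont=1 payload=0x01=1: acc |= 1<<7 -> acc=134 shift=14
  byte[2]=0xFA cont=1 payload=0x7A=122: acc |= 122<<14 -> acc=1998982 shift=21
  byte[3]=0x25 cont=0 payload=0x25=37: acc |= 37<<21 -> acc=79593606 shift=28 [end]
Varint 1: bytes[0:4] = 86 81 FA 25 -> value 79593606 (4 byte(s))
  byte[4]=0xDF cont=1 payload=0x5F=95: acc |= 95<<0 -> acc=95 shift=7
  byte[5]=0x3C cont=0 payload=0x3C=60: acc |= 60<<7 -> acc=7775 shift=14 [end]
Varint 2: bytes[4:6] = DF 3C -> value 7775 (2 byte(s))
  byte[6]=0x4D cont=0 payload=0x4D=77: acc |= 77<<0 -> acc=77 shift=7 [end]
Varint 3: bytes[6:7] = 4D -> value 77 (1 byte(s))
  byte[7]=0xDE cont=1 payload=0x5E=94: acc |= 94<<0 -> acc=94 shift=7
  byte[8]=0x35 cont=0 payload=0x35=53: acc |= 53<<7 -> acc=6878 shift=14 [end]
Varint 4: bytes[7:9] = DE 35 -> value 6878 (2 byte(s))
  byte[9]=0x88 cont=1 payload=0x08=8: acc |= 8<<0 -> acc=8 shift=7
  byte[10]=0x34 cont=0 payload=0x34=52: acc |= 52<<7 -> acc=6664 shift=14 [end]
Varint 5: bytes[9:11] = 88 34 -> value 6664 (2 byte(s))

Answer: 79593606 7775 77 6878 6664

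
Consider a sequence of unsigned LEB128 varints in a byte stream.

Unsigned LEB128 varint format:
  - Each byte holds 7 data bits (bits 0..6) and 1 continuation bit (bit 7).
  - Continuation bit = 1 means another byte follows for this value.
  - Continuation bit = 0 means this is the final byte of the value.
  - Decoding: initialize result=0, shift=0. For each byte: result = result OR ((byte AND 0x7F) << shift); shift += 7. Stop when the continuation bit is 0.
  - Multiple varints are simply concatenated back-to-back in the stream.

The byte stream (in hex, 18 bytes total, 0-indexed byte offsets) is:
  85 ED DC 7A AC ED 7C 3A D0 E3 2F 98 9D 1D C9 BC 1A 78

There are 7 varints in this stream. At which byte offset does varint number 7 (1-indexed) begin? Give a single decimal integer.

  byte[0]=0x85 cont=1 payload=0x05=5: acc |= 5<<0 -> acc=5 shift=7
  byte[1]=0xED cont=1 payload=0x6D=109: acc |= 109<<7 -> acc=13957 shift=14
  byte[2]=0xDC cont=1 payload=0x5C=92: acc |= 92<<14 -> acc=1521285 shift=21
  byte[3]=0x7A cont=0 payload=0x7A=122: acc |= 122<<21 -> acc=257373829 shift=28 [end]
Varint 1: bytes[0:4] = 85 ED DC 7A -> value 257373829 (4 byte(s))
  byte[4]=0xAC cont=1 payload=0x2C=44: acc |= 44<<0 -> acc=44 shift=7
  byte[5]=0xED cont=1 payload=0x6D=109: acc |= 109<<7 -> acc=13996 shift=14
  byte[6]=0x7C cont=0 payload=0x7C=124: acc |= 124<<14 -> acc=2045612 shift=21 [end]
Varint 2: bytes[4:7] = AC ED 7C -> value 2045612 (3 byte(s))
  byte[7]=0x3A cont=0 payload=0x3A=58: acc |= 58<<0 -> acc=58 shift=7 [end]
Varint 3: bytes[7:8] = 3A -> value 58 (1 byte(s))
  byte[8]=0xD0 cont=1 payload=0x50=80: acc |= 80<<0 -> acc=80 shift=7
  byte[9]=0xE3 cont=1 payload=0x63=99: acc |= 99<<7 -> acc=12752 shift=14
  byte[10]=0x2F cont=0 payload=0x2F=47: acc |= 47<<14 -> acc=782800 shift=21 [end]
Varint 4: bytes[8:11] = D0 E3 2F -> value 782800 (3 byte(s))
  byte[11]=0x98 cont=1 payload=0x18=24: acc |= 24<<0 -> acc=24 shift=7
  byte[12]=0x9D cont=1 payload=0x1D=29: acc |= 29<<7 -> acc=3736 shift=14
  byte[13]=0x1D cont=0 payload=0x1D=29: acc |= 29<<14 -> acc=478872 shift=21 [end]
Varint 5: bytes[11:14] = 98 9D 1D -> value 478872 (3 byte(s))
  byte[14]=0xC9 cont=1 payload=0x49=73: acc |= 73<<0 -> acc=73 shift=7
  byte[15]=0xBC cont=1 payload=0x3C=60: acc |= 60<<7 -> acc=7753 shift=14
  byte[16]=0x1A cont=0 payload=0x1A=26: acc |= 26<<14 -> acc=433737 shift=21 [end]
Varint 6: bytes[14:17] = C9 BC 1A -> value 433737 (3 byte(s))
  byte[17]=0x78 cont=0 payload=0x78=120: acc |= 120<<0 -> acc=120 shift=7 [end]
Varint 7: bytes[17:18] = 78 -> value 120 (1 byte(s))

Answer: 17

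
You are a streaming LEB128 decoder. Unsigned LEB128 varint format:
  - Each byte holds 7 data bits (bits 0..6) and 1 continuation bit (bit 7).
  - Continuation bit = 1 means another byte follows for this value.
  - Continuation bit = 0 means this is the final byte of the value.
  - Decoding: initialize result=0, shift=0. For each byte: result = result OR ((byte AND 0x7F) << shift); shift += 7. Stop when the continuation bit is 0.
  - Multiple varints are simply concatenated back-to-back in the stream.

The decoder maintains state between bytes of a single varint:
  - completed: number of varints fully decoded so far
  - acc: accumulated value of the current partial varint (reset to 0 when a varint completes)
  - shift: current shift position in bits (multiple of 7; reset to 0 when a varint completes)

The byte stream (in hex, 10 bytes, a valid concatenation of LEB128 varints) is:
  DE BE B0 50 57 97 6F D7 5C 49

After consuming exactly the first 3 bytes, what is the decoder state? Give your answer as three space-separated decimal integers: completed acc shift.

Answer: 0 794462 21

Derivation:
byte[0]=0xDE cont=1 payload=0x5E: acc |= 94<<0 -> completed=0 acc=94 shift=7
byte[1]=0xBE cont=1 payload=0x3E: acc |= 62<<7 -> completed=0 acc=8030 shift=14
byte[2]=0xB0 cont=1 payload=0x30: acc |= 48<<14 -> completed=0 acc=794462 shift=21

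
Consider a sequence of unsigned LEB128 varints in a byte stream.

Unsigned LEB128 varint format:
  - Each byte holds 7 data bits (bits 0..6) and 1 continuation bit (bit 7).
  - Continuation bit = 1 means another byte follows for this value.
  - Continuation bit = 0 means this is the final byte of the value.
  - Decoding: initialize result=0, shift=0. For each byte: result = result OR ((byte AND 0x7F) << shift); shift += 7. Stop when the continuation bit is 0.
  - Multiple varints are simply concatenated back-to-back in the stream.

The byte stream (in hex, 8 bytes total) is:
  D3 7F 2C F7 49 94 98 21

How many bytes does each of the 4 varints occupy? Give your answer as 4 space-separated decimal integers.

Answer: 2 1 2 3

Derivation:
  byte[0]=0xD3 cont=1 payload=0x53=83: acc |= 83<<0 -> acc=83 shift=7
  byte[1]=0x7F cont=0 payload=0x7F=127: acc |= 127<<7 -> acc=16339 shift=14 [end]
Varint 1: bytes[0:2] = D3 7F -> value 16339 (2 byte(s))
  byte[2]=0x2C cont=0 payload=0x2C=44: acc |= 44<<0 -> acc=44 shift=7 [end]
Varint 2: bytes[2:3] = 2C -> value 44 (1 byte(s))
  byte[3]=0xF7 cont=1 payload=0x77=119: acc |= 119<<0 -> acc=119 shift=7
  byte[4]=0x49 cont=0 payload=0x49=73: acc |= 73<<7 -> acc=9463 shift=14 [end]
Varint 3: bytes[3:5] = F7 49 -> value 9463 (2 byte(s))
  byte[5]=0x94 cont=1 payload=0x14=20: acc |= 20<<0 -> acc=20 shift=7
  byte[6]=0x98 cont=1 payload=0x18=24: acc |= 24<<7 -> acc=3092 shift=14
  byte[7]=0x21 cont=0 payload=0x21=33: acc |= 33<<14 -> acc=543764 shift=21 [end]
Varint 4: bytes[5:8] = 94 98 21 -> value 543764 (3 byte(s))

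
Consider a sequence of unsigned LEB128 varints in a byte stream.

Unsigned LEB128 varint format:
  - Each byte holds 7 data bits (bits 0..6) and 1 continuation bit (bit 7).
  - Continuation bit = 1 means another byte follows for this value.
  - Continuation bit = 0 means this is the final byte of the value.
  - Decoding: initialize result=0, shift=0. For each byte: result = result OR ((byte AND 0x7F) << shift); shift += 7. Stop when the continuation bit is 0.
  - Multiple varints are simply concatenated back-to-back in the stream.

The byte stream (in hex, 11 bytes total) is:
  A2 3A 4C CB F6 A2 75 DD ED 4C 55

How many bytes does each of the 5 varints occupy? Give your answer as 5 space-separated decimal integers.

  byte[0]=0xA2 cont=1 payload=0x22=34: acc |= 34<<0 -> acc=34 shift=7
  byte[1]=0x3A cont=0 payload=0x3A=58: acc |= 58<<7 -> acc=7458 shift=14 [end]
Varint 1: bytes[0:2] = A2 3A -> value 7458 (2 byte(s))
  byte[2]=0x4C cont=0 payload=0x4C=76: acc |= 76<<0 -> acc=76 shift=7 [end]
Varint 2: bytes[2:3] = 4C -> value 76 (1 byte(s))
  byte[3]=0xCB cont=1 payload=0x4B=75: acc |= 75<<0 -> acc=75 shift=7
  byte[4]=0xF6 cont=1 payload=0x76=118: acc |= 118<<7 -> acc=15179 shift=14
  byte[5]=0xA2 cont=1 payload=0x22=34: acc |= 34<<14 -> acc=572235 shift=21
  byte[6]=0x75 cont=0 payload=0x75=117: acc |= 117<<21 -> acc=245939019 shift=28 [end]
Varint 3: bytes[3:7] = CB F6 A2 75 -> value 245939019 (4 byte(s))
  byte[7]=0xDD cont=1 payload=0x5D=93: acc |= 93<<0 -> acc=93 shift=7
  byte[8]=0xED cont=1 payload=0x6D=109: acc |= 109<<7 -> acc=14045 shift=14
  byte[9]=0x4C cont=0 payload=0x4C=76: acc |= 76<<14 -> acc=1259229 shift=21 [end]
Varint 4: bytes[7:10] = DD ED 4C -> value 1259229 (3 byte(s))
  byte[10]=0x55 cont=0 payload=0x55=85: acc |= 85<<0 -> acc=85 shift=7 [end]
Varint 5: bytes[10:11] = 55 -> value 85 (1 byte(s))

Answer: 2 1 4 3 1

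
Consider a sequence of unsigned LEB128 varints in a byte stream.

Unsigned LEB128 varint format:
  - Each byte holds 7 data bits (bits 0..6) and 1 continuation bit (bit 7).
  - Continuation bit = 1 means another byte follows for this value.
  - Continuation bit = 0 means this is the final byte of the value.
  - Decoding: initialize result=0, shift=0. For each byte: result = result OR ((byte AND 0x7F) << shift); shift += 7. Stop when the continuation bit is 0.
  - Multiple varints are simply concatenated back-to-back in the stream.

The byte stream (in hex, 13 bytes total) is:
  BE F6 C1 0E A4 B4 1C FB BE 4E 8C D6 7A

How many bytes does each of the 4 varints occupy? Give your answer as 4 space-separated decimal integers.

  byte[0]=0xBE cont=1 payload=0x3E=62: acc |= 62<<0 -> acc=62 shift=7
  byte[1]=0xF6 cont=1 payload=0x76=118: acc |= 118<<7 -> acc=15166 shift=14
  byte[2]=0xC1 cont=1 payload=0x41=65: acc |= 65<<14 -> acc=1080126 shift=21
  byte[3]=0x0E cont=0 payload=0x0E=14: acc |= 14<<21 -> acc=30440254 shift=28 [end]
Varint 1: bytes[0:4] = BE F6 C1 0E -> value 30440254 (4 byte(s))
  byte[4]=0xA4 cont=1 payload=0x24=36: acc |= 36<<0 -> acc=36 shift=7
  byte[5]=0xB4 cont=1 payload=0x34=52: acc |= 52<<7 -> acc=6692 shift=14
  byte[6]=0x1C cont=0 payload=0x1C=28: acc |= 28<<14 -> acc=465444 shift=21 [end]
Varint 2: bytes[4:7] = A4 B4 1C -> value 465444 (3 byte(s))
  byte[7]=0xFB cont=1 payload=0x7B=123: acc |= 123<<0 -> acc=123 shift=7
  byte[8]=0xBE cont=1 payload=0x3E=62: acc |= 62<<7 -> acc=8059 shift=14
  byte[9]=0x4E cont=0 payload=0x4E=78: acc |= 78<<14 -> acc=1286011 shift=21 [end]
Varint 3: bytes[7:10] = FB BE 4E -> value 1286011 (3 byte(s))
  byte[10]=0x8C cont=1 payload=0x0C=12: acc |= 12<<0 -> acc=12 shift=7
  byte[11]=0xD6 cont=1 payload=0x56=86: acc |= 86<<7 -> acc=11020 shift=14
  byte[12]=0x7A cont=0 payload=0x7A=122: acc |= 122<<14 -> acc=2009868 shift=21 [end]
Varint 4: bytes[10:13] = 8C D6 7A -> value 2009868 (3 byte(s))

Answer: 4 3 3 3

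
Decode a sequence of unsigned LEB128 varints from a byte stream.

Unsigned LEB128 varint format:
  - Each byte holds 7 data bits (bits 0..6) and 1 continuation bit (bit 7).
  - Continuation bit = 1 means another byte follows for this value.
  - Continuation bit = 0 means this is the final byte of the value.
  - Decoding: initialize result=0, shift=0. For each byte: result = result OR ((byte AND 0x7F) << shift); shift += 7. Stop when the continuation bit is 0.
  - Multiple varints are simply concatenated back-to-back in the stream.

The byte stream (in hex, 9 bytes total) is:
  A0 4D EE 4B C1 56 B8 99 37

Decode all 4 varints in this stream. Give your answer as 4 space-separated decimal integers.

  byte[0]=0xA0 cont=1 payload=0x20=32: acc |= 32<<0 -> acc=32 shift=7
  byte[1]=0x4D cont=0 payload=0x4D=77: acc |= 77<<7 -> acc=9888 shift=14 [end]
Varint 1: bytes[0:2] = A0 4D -> value 9888 (2 byte(s))
  byte[2]=0xEE cont=1 payload=0x6E=110: acc |= 110<<0 -> acc=110 shift=7
  byte[3]=0x4B cont=0 payload=0x4B=75: acc |= 75<<7 -> acc=9710 shift=14 [end]
Varint 2: bytes[2:4] = EE 4B -> value 9710 (2 byte(s))
  byte[4]=0xC1 cont=1 payload=0x41=65: acc |= 65<<0 -> acc=65 shift=7
  byte[5]=0x56 cont=0 payload=0x56=86: acc |= 86<<7 -> acc=11073 shift=14 [end]
Varint 3: bytes[4:6] = C1 56 -> value 11073 (2 byte(s))
  byte[6]=0xB8 cont=1 payload=0x38=56: acc |= 56<<0 -> acc=56 shift=7
  byte[7]=0x99 cont=1 payload=0x19=25: acc |= 25<<7 -> acc=3256 shift=14
  byte[8]=0x37 cont=0 payload=0x37=55: acc |= 55<<14 -> acc=904376 shift=21 [end]
Varint 4: bytes[6:9] = B8 99 37 -> value 904376 (3 byte(s))

Answer: 9888 9710 11073 904376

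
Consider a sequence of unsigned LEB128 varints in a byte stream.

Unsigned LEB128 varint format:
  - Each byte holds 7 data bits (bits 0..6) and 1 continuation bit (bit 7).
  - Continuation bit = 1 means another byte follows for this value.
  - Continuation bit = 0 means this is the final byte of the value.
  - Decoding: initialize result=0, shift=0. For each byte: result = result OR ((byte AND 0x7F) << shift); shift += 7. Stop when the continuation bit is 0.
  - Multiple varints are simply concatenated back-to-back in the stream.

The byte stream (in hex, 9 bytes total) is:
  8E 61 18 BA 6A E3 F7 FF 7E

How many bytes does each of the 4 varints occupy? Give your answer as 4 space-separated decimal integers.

  byte[0]=0x8E cont=1 payload=0x0E=14: acc |= 14<<0 -> acc=14 shift=7
  byte[1]=0x61 cont=0 payload=0x61=97: acc |= 97<<7 -> acc=12430 shift=14 [end]
Varint 1: bytes[0:2] = 8E 61 -> value 12430 (2 byte(s))
  byte[2]=0x18 cont=0 payload=0x18=24: acc |= 24<<0 -> acc=24 shift=7 [end]
Varint 2: bytes[2:3] = 18 -> value 24 (1 byte(s))
  byte[3]=0xBA cont=1 payload=0x3A=58: acc |= 58<<0 -> acc=58 shift=7
  byte[4]=0x6A cont=0 payload=0x6A=106: acc |= 106<<7 -> acc=13626 shift=14 [end]
Varint 3: bytes[3:5] = BA 6A -> value 13626 (2 byte(s))
  byte[5]=0xE3 cont=1 payload=0x63=99: acc |= 99<<0 -> acc=99 shift=7
  byte[6]=0xF7 cont=1 payload=0x77=119: acc |= 119<<7 -> acc=15331 shift=14
  byte[7]=0xFF cont=1 payload=0x7F=127: acc |= 127<<14 -> acc=2096099 shift=21
  byte[8]=0x7E cont=0 payload=0x7E=126: acc |= 126<<21 -> acc=266337251 shift=28 [end]
Varint 4: bytes[5:9] = E3 F7 FF 7E -> value 266337251 (4 byte(s))

Answer: 2 1 2 4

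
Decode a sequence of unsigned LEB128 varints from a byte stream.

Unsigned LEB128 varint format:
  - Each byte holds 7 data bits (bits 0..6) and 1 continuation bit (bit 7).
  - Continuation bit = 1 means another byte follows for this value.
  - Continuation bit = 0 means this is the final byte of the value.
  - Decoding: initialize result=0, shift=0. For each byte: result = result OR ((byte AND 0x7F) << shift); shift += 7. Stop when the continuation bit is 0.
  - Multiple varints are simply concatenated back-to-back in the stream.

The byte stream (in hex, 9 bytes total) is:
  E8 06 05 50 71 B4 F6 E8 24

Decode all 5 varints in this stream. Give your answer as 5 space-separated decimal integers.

Answer: 872 5 80 113 77216564

Derivation:
  byte[0]=0xE8 cont=1 payload=0x68=104: acc |= 104<<0 -> acc=104 shift=7
  byte[1]=0x06 cont=0 payload=0x06=6: acc |= 6<<7 -> acc=872 shift=14 [end]
Varint 1: bytes[0:2] = E8 06 -> value 872 (2 byte(s))
  byte[2]=0x05 cont=0 payload=0x05=5: acc |= 5<<0 -> acc=5 shift=7 [end]
Varint 2: bytes[2:3] = 05 -> value 5 (1 byte(s))
  byte[3]=0x50 cont=0 payload=0x50=80: acc |= 80<<0 -> acc=80 shift=7 [end]
Varint 3: bytes[3:4] = 50 -> value 80 (1 byte(s))
  byte[4]=0x71 cont=0 payload=0x71=113: acc |= 113<<0 -> acc=113 shift=7 [end]
Varint 4: bytes[4:5] = 71 -> value 113 (1 byte(s))
  byte[5]=0xB4 cont=1 payload=0x34=52: acc |= 52<<0 -> acc=52 shift=7
  byte[6]=0xF6 cont=1 payload=0x76=118: acc |= 118<<7 -> acc=15156 shift=14
  byte[7]=0xE8 cont=1 payload=0x68=104: acc |= 104<<14 -> acc=1719092 shift=21
  byte[8]=0x24 cont=0 payload=0x24=36: acc |= 36<<21 -> acc=77216564 shift=28 [end]
Varint 5: bytes[5:9] = B4 F6 E8 24 -> value 77216564 (4 byte(s))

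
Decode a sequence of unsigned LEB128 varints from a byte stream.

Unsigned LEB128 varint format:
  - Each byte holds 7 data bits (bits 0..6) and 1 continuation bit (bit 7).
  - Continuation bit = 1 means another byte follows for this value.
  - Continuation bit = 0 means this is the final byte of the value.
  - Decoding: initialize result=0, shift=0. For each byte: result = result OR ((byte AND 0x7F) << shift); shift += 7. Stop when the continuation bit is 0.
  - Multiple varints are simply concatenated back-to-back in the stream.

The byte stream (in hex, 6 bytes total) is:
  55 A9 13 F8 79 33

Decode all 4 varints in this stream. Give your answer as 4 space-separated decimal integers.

Answer: 85 2473 15608 51

Derivation:
  byte[0]=0x55 cont=0 payload=0x55=85: acc |= 85<<0 -> acc=85 shift=7 [end]
Varint 1: bytes[0:1] = 55 -> value 85 (1 byte(s))
  byte[1]=0xA9 cont=1 payload=0x29=41: acc |= 41<<0 -> acc=41 shift=7
  byte[2]=0x13 cont=0 payload=0x13=19: acc |= 19<<7 -> acc=2473 shift=14 [end]
Varint 2: bytes[1:3] = A9 13 -> value 2473 (2 byte(s))
  byte[3]=0xF8 cont=1 payload=0x78=120: acc |= 120<<0 -> acc=120 shift=7
  byte[4]=0x79 cont=0 payload=0x79=121: acc |= 121<<7 -> acc=15608 shift=14 [end]
Varint 3: bytes[3:5] = F8 79 -> value 15608 (2 byte(s))
  byte[5]=0x33 cont=0 payload=0x33=51: acc |= 51<<0 -> acc=51 shift=7 [end]
Varint 4: bytes[5:6] = 33 -> value 51 (1 byte(s))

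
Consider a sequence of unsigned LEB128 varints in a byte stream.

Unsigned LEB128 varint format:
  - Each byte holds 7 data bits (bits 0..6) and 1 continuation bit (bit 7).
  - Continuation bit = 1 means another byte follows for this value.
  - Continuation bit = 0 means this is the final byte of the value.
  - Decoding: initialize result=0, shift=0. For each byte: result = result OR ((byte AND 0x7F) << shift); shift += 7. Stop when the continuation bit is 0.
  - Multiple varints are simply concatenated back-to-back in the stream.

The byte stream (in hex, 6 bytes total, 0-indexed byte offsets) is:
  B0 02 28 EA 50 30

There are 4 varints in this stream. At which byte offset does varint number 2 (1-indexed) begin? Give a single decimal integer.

  byte[0]=0xB0 cont=1 payload=0x30=48: acc |= 48<<0 -> acc=48 shift=7
  byte[1]=0x02 cont=0 payload=0x02=2: acc |= 2<<7 -> acc=304 shift=14 [end]
Varint 1: bytes[0:2] = B0 02 -> value 304 (2 byte(s))
  byte[2]=0x28 cont=0 payload=0x28=40: acc |= 40<<0 -> acc=40 shift=7 [end]
Varint 2: bytes[2:3] = 28 -> value 40 (1 byte(s))
  byte[3]=0xEA cont=1 payload=0x6A=106: acc |= 106<<0 -> acc=106 shift=7
  byte[4]=0x50 cont=0 payload=0x50=80: acc |= 80<<7 -> acc=10346 shift=14 [end]
Varint 3: bytes[3:5] = EA 50 -> value 10346 (2 byte(s))
  byte[5]=0x30 cont=0 payload=0x30=48: acc |= 48<<0 -> acc=48 shift=7 [end]
Varint 4: bytes[5:6] = 30 -> value 48 (1 byte(s))

Answer: 2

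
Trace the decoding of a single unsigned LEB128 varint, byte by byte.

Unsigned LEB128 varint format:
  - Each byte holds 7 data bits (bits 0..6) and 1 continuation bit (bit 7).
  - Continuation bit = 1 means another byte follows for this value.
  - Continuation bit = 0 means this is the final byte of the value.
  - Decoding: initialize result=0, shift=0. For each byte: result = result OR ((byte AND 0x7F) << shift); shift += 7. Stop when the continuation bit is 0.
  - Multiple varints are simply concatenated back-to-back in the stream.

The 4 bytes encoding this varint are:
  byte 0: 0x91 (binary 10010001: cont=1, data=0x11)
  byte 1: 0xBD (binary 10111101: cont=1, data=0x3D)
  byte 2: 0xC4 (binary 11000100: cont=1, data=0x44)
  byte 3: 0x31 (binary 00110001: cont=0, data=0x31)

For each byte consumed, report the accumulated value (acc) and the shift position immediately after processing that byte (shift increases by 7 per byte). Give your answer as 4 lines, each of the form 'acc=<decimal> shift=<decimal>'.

byte 0=0x91: payload=0x11=17, contrib = 17<<0 = 17; acc -> 17, shift -> 7
byte 1=0xBD: payload=0x3D=61, contrib = 61<<7 = 7808; acc -> 7825, shift -> 14
byte 2=0xC4: payload=0x44=68, contrib = 68<<14 = 1114112; acc -> 1121937, shift -> 21
byte 3=0x31: payload=0x31=49, contrib = 49<<21 = 102760448; acc -> 103882385, shift -> 28

Answer: acc=17 shift=7
acc=7825 shift=14
acc=1121937 shift=21
acc=103882385 shift=28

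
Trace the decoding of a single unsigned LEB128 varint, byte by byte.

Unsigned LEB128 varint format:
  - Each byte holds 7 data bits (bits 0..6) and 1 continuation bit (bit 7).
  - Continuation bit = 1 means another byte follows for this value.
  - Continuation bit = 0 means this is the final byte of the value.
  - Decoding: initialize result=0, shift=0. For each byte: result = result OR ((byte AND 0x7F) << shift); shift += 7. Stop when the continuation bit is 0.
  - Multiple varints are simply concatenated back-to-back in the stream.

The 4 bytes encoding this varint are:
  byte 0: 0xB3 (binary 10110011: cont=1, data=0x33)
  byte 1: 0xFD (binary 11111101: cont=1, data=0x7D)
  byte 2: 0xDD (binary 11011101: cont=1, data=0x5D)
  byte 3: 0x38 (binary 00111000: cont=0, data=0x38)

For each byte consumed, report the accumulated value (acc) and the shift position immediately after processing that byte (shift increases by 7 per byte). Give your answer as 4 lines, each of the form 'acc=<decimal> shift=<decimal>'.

Answer: acc=51 shift=7
acc=16051 shift=14
acc=1539763 shift=21
acc=118980275 shift=28

Derivation:
byte 0=0xB3: payload=0x33=51, contrib = 51<<0 = 51; acc -> 51, shift -> 7
byte 1=0xFD: payload=0x7D=125, contrib = 125<<7 = 16000; acc -> 16051, shift -> 14
byte 2=0xDD: payload=0x5D=93, contrib = 93<<14 = 1523712; acc -> 1539763, shift -> 21
byte 3=0x38: payload=0x38=56, contrib = 56<<21 = 117440512; acc -> 118980275, shift -> 28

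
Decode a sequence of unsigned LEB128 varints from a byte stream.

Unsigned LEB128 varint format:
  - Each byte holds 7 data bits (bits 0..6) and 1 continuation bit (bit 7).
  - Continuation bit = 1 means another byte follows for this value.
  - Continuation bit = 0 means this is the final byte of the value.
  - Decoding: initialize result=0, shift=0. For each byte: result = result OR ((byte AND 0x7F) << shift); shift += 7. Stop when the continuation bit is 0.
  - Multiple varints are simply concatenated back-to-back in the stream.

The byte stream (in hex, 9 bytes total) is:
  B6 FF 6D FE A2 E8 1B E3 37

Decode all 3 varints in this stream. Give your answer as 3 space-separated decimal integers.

  byte[0]=0xB6 cont=1 payload=0x36=54: acc |= 54<<0 -> acc=54 shift=7
  byte[1]=0xFF cont=1 payload=0x7F=127: acc |= 127<<7 -> acc=16310 shift=14
  byte[2]=0x6D cont=0 payload=0x6D=109: acc |= 109<<14 -> acc=1802166 shift=21 [end]
Varint 1: bytes[0:3] = B6 FF 6D -> value 1802166 (3 byte(s))
  byte[3]=0xFE cont=1 payload=0x7E=126: acc |= 126<<0 -> acc=126 shift=7
  byte[4]=0xA2 cont=1 payload=0x22=34: acc |= 34<<7 -> acc=4478 shift=14
  byte[5]=0xE8 cont=1 payload=0x68=104: acc |= 104<<14 -> acc=1708414 shift=21
  byte[6]=0x1B cont=0 payload=0x1B=27: acc |= 27<<21 -> acc=58331518 shift=28 [end]
Varint 2: bytes[3:7] = FE A2 E8 1B -> value 58331518 (4 byte(s))
  byte[7]=0xE3 cont=1 payload=0x63=99: acc |= 99<<0 -> acc=99 shift=7
  byte[8]=0x37 cont=0 payload=0x37=55: acc |= 55<<7 -> acc=7139 shift=14 [end]
Varint 3: bytes[7:9] = E3 37 -> value 7139 (2 byte(s))

Answer: 1802166 58331518 7139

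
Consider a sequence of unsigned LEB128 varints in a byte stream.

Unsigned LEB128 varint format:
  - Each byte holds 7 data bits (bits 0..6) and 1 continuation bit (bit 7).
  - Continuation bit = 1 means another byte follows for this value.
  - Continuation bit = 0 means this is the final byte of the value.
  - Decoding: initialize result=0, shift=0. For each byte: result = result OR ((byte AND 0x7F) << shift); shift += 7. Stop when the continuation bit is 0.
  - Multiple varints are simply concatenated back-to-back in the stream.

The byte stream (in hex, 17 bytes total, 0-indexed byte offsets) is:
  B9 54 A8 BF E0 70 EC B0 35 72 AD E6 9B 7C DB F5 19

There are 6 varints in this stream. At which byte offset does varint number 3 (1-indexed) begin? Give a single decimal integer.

  byte[0]=0xB9 cont=1 payload=0x39=57: acc |= 57<<0 -> acc=57 shift=7
  byte[1]=0x54 cont=0 payload=0x54=84: acc |= 84<<7 -> acc=10809 shift=14 [end]
Varint 1: bytes[0:2] = B9 54 -> value 10809 (2 byte(s))
  byte[2]=0xA8 cont=1 payload=0x28=40: acc |= 40<<0 -> acc=40 shift=7
  byte[3]=0xBF cont=1 payload=0x3F=63: acc |= 63<<7 -> acc=8104 shift=14
  byte[4]=0xE0 cont=1 payload=0x60=96: acc |= 96<<14 -> acc=1580968 shift=21
  byte[5]=0x70 cont=0 payload=0x70=112: acc |= 112<<21 -> acc=236461992 shift=28 [end]
Varint 2: bytes[2:6] = A8 BF E0 70 -> value 236461992 (4 byte(s))
  byte[6]=0xEC cont=1 payload=0x6C=108: acc |= 108<<0 -> acc=108 shift=7
  byte[7]=0xB0 cont=1 payload=0x30=48: acc |= 48<<7 -> acc=6252 shift=14
  byte[8]=0x35 cont=0 payload=0x35=53: acc |= 53<<14 -> acc=874604 shift=21 [end]
Varint 3: bytes[6:9] = EC B0 35 -> value 874604 (3 byte(s))
  byte[9]=0x72 cont=0 payload=0x72=114: acc |= 114<<0 -> acc=114 shift=7 [end]
Varint 4: bytes[9:10] = 72 -> value 114 (1 byte(s))
  byte[10]=0xAD cont=1 payload=0x2D=45: acc |= 45<<0 -> acc=45 shift=7
  byte[11]=0xE6 cont=1 payload=0x66=102: acc |= 102<<7 -> acc=13101 shift=14
  byte[12]=0x9B cont=1 payload=0x1B=27: acc |= 27<<14 -> acc=455469 shift=21
  byte[13]=0x7C cont=0 payload=0x7C=124: acc |= 124<<21 -> acc=260502317 shift=28 [end]
Varint 5: bytes[10:14] = AD E6 9B 7C -> value 260502317 (4 byte(s))
  byte[14]=0xDB cont=1 payload=0x5B=91: acc |= 91<<0 -> acc=91 shift=7
  byte[15]=0xF5 cont=1 payload=0x75=117: acc |= 117<<7 -> acc=15067 shift=14
  byte[16]=0x19 cont=0 payload=0x19=25: acc |= 25<<14 -> acc=424667 shift=21 [end]
Varint 6: bytes[14:17] = DB F5 19 -> value 424667 (3 byte(s))

Answer: 6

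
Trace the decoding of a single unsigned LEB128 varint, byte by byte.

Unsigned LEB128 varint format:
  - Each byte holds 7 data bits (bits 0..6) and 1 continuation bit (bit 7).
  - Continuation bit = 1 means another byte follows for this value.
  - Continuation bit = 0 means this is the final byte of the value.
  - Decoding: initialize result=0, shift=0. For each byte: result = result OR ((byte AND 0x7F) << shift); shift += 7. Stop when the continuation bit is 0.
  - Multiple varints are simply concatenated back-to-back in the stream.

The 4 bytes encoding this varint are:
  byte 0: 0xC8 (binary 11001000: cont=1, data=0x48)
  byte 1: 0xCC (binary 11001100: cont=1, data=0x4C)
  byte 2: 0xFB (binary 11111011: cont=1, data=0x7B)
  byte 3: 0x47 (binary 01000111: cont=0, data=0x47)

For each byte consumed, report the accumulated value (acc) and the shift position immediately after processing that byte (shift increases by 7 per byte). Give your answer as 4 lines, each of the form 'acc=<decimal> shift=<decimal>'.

Answer: acc=72 shift=7
acc=9800 shift=14
acc=2025032 shift=21
acc=150922824 shift=28

Derivation:
byte 0=0xC8: payload=0x48=72, contrib = 72<<0 = 72; acc -> 72, shift -> 7
byte 1=0xCC: payload=0x4C=76, contrib = 76<<7 = 9728; acc -> 9800, shift -> 14
byte 2=0xFB: payload=0x7B=123, contrib = 123<<14 = 2015232; acc -> 2025032, shift -> 21
byte 3=0x47: payload=0x47=71, contrib = 71<<21 = 148897792; acc -> 150922824, shift -> 28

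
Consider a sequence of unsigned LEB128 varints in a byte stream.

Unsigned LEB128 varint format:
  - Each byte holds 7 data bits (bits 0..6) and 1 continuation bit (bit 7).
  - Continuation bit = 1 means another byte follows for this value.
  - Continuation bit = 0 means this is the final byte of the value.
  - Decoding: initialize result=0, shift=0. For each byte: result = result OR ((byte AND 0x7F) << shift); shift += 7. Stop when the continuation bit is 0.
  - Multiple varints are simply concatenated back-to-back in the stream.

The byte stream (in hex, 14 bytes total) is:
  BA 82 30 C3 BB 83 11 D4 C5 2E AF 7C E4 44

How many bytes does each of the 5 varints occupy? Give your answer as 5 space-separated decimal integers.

  byte[0]=0xBA cont=1 payload=0x3A=58: acc |= 58<<0 -> acc=58 shift=7
  byte[1]=0x82 cont=1 payload=0x02=2: acc |= 2<<7 -> acc=314 shift=14
  byte[2]=0x30 cont=0 payload=0x30=48: acc |= 48<<14 -> acc=786746 shift=21 [end]
Varint 1: bytes[0:3] = BA 82 30 -> value 786746 (3 byte(s))
  byte[3]=0xC3 cont=1 payload=0x43=67: acc |= 67<<0 -> acc=67 shift=7
  byte[4]=0xBB cont=1 payload=0x3B=59: acc |= 59<<7 -> acc=7619 shift=14
  byte[5]=0x83 cont=1 payload=0x03=3: acc |= 3<<14 -> acc=56771 shift=21
  byte[6]=0x11 cont=0 payload=0x11=17: acc |= 17<<21 -> acc=35708355 shift=28 [end]
Varint 2: bytes[3:7] = C3 BB 83 11 -> value 35708355 (4 byte(s))
  byte[7]=0xD4 cont=1 payload=0x54=84: acc |= 84<<0 -> acc=84 shift=7
  byte[8]=0xC5 cont=1 payload=0x45=69: acc |= 69<<7 -> acc=8916 shift=14
  byte[9]=0x2E cont=0 payload=0x2E=46: acc |= 46<<14 -> acc=762580 shift=21 [end]
Varint 3: bytes[7:10] = D4 C5 2E -> value 762580 (3 byte(s))
  byte[10]=0xAF cont=1 payload=0x2F=47: acc |= 47<<0 -> acc=47 shift=7
  byte[11]=0x7C cont=0 payload=0x7C=124: acc |= 124<<7 -> acc=15919 shift=14 [end]
Varint 4: bytes[10:12] = AF 7C -> value 15919 (2 byte(s))
  byte[12]=0xE4 cont=1 payload=0x64=100: acc |= 100<<0 -> acc=100 shift=7
  byte[13]=0x44 cont=0 payload=0x44=68: acc |= 68<<7 -> acc=8804 shift=14 [end]
Varint 5: bytes[12:14] = E4 44 -> value 8804 (2 byte(s))

Answer: 3 4 3 2 2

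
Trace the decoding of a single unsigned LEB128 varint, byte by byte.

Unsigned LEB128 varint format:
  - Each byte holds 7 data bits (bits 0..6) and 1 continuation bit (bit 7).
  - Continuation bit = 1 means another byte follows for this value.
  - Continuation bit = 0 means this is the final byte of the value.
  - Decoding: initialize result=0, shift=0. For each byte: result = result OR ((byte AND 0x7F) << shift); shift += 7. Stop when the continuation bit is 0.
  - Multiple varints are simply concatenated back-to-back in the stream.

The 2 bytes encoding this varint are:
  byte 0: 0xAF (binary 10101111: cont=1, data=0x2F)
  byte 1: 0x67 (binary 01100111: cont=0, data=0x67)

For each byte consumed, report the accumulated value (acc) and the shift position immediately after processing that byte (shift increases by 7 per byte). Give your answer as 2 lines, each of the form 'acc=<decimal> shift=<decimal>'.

Answer: acc=47 shift=7
acc=13231 shift=14

Derivation:
byte 0=0xAF: payload=0x2F=47, contrib = 47<<0 = 47; acc -> 47, shift -> 7
byte 1=0x67: payload=0x67=103, contrib = 103<<7 = 13184; acc -> 13231, shift -> 14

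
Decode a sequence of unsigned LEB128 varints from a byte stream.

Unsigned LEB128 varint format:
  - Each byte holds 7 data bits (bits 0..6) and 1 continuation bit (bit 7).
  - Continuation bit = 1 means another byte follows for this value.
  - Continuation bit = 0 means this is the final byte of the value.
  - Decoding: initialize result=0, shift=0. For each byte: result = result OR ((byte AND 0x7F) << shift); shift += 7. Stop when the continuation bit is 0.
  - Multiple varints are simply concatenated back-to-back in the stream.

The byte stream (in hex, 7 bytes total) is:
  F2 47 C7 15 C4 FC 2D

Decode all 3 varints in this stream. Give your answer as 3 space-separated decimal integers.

Answer: 9202 2759 753220

Derivation:
  byte[0]=0xF2 cont=1 payload=0x72=114: acc |= 114<<0 -> acc=114 shift=7
  byte[1]=0x47 cont=0 payload=0x47=71: acc |= 71<<7 -> acc=9202 shift=14 [end]
Varint 1: bytes[0:2] = F2 47 -> value 9202 (2 byte(s))
  byte[2]=0xC7 cont=1 payload=0x47=71: acc |= 71<<0 -> acc=71 shift=7
  byte[3]=0x15 cont=0 payload=0x15=21: acc |= 21<<7 -> acc=2759 shift=14 [end]
Varint 2: bytes[2:4] = C7 15 -> value 2759 (2 byte(s))
  byte[4]=0xC4 cont=1 payload=0x44=68: acc |= 68<<0 -> acc=68 shift=7
  byte[5]=0xFC cont=1 payload=0x7C=124: acc |= 124<<7 -> acc=15940 shift=14
  byte[6]=0x2D cont=0 payload=0x2D=45: acc |= 45<<14 -> acc=753220 shift=21 [end]
Varint 3: bytes[4:7] = C4 FC 2D -> value 753220 (3 byte(s))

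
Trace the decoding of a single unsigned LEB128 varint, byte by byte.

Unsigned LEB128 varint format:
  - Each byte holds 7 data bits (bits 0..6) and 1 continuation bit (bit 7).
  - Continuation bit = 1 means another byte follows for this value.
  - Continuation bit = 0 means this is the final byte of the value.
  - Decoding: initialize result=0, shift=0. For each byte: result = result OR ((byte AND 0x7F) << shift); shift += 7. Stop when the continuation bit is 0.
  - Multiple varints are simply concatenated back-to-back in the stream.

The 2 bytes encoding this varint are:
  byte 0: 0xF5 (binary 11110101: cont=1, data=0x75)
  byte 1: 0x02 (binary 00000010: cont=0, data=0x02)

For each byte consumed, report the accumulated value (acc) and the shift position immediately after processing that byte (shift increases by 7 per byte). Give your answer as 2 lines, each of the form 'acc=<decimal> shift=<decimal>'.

byte 0=0xF5: payload=0x75=117, contrib = 117<<0 = 117; acc -> 117, shift -> 7
byte 1=0x02: payload=0x02=2, contrib = 2<<7 = 256; acc -> 373, shift -> 14

Answer: acc=117 shift=7
acc=373 shift=14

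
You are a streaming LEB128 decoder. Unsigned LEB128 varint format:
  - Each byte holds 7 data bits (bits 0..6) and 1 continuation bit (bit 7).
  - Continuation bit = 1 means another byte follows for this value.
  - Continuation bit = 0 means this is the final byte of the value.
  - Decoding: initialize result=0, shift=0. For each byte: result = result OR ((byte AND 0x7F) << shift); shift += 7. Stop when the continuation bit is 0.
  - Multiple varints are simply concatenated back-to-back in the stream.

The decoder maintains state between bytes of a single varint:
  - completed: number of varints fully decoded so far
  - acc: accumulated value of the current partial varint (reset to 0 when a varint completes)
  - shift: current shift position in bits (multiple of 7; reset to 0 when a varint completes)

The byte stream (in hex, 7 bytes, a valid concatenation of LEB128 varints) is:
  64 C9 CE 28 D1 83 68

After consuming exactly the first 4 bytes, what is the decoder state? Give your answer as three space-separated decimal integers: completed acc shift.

byte[0]=0x64 cont=0 payload=0x64: varint #1 complete (value=100); reset -> completed=1 acc=0 shift=0
byte[1]=0xC9 cont=1 payload=0x49: acc |= 73<<0 -> completed=1 acc=73 shift=7
byte[2]=0xCE cont=1 payload=0x4E: acc |= 78<<7 -> completed=1 acc=10057 shift=14
byte[3]=0x28 cont=0 payload=0x28: varint #2 complete (value=665417); reset -> completed=2 acc=0 shift=0

Answer: 2 0 0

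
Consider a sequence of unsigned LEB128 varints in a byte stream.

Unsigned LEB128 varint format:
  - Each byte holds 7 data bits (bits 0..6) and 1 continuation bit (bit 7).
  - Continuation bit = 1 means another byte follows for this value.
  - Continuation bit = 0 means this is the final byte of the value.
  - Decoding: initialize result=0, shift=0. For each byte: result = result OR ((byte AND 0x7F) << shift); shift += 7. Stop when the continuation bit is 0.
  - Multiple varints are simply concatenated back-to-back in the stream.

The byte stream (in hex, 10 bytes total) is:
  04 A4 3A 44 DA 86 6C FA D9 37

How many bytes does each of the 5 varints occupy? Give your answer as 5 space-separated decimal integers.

Answer: 1 2 1 3 3

Derivation:
  byte[0]=0x04 cont=0 payload=0x04=4: acc |= 4<<0 -> acc=4 shift=7 [end]
Varint 1: bytes[0:1] = 04 -> value 4 (1 byte(s))
  byte[1]=0xA4 cont=1 payload=0x24=36: acc |= 36<<0 -> acc=36 shift=7
  byte[2]=0x3A cont=0 payload=0x3A=58: acc |= 58<<7 -> acc=7460 shift=14 [end]
Varint 2: bytes[1:3] = A4 3A -> value 7460 (2 byte(s))
  byte[3]=0x44 cont=0 payload=0x44=68: acc |= 68<<0 -> acc=68 shift=7 [end]
Varint 3: bytes[3:4] = 44 -> value 68 (1 byte(s))
  byte[4]=0xDA cont=1 payload=0x5A=90: acc |= 90<<0 -> acc=90 shift=7
  byte[5]=0x86 cont=1 payload=0x06=6: acc |= 6<<7 -> acc=858 shift=14
  byte[6]=0x6C cont=0 payload=0x6C=108: acc |= 108<<14 -> acc=1770330 shift=21 [end]
Varint 4: bytes[4:7] = DA 86 6C -> value 1770330 (3 byte(s))
  byte[7]=0xFA cont=1 payload=0x7A=122: acc |= 122<<0 -> acc=122 shift=7
  byte[8]=0xD9 cont=1 payload=0x59=89: acc |= 89<<7 -> acc=11514 shift=14
  byte[9]=0x37 cont=0 payload=0x37=55: acc |= 55<<14 -> acc=912634 shift=21 [end]
Varint 5: bytes[7:10] = FA D9 37 -> value 912634 (3 byte(s))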